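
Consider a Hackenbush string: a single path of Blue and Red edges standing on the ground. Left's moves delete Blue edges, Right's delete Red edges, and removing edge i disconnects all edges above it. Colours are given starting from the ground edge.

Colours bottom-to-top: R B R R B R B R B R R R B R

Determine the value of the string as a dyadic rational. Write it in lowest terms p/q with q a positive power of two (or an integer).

-6843/8192

Recurse on prefixes of the 14-edge string R B R R B R B R B R R R B R:
step 1: add R to get R; options L={  } R={ 0 } -> -1
step 2: add B to get RB; options L={ -1 } R={ 0 } -> -1/2
step 3: add R to get RBR; options L={ -1 } R={ -1/2 0 } -> -3/4
step 4: add R to get RBRR; options L={ -1 } R={ -3/4 -1/2 0 } -> -7/8
step 5: add B to get RBRRB; options L={ -1 -7/8 } R={ -3/4 -1/2 0 } -> -13/16
step 6: add R to get RBRRBR; options L={ -1 -7/8 } R={ -13/16 -3/4 -1/2 0 } -> -27/32
step 7: add B to get RBRRBRB; options L={ -1 -7/8 -27/32 } R={ -13/16 -3/4 -1/2 0 } -> -53/64
step 8: add R to get RBRRBRBR; options L={ -1 -7/8 -27/32 } R={ -53/64 -13/16 -3/4 -1/2 0 } -> -107/128
step 9: add B to get RBRRBRBRB; options L={ -1 -7/8 -27/32 -107/128 } R={ -53/64 -13/16 -3/4 -1/2 0 } -> -213/256
step 10: add R to get RBRRBRBRBR; options L={ -1 -7/8 -27/32 -107/128 } R={ -213/256 -53/64 -13/16 -3/4 -1/2 0 } -> -427/512
step 11: add R to get RBRRBRBRBRR; options L={ -1 -7/8 -27/32 -107/128 } R={ -427/512 -213/256 -53/64 -13/16 -3/4 -1/2 0 } -> -855/1024
step 12: add R to get RBRRBRBRBRRR; options L={ -1 -7/8 -27/32 -107/128 } R={ -855/1024 -427/512 -213/256 -53/64 -13/16 -3/4 -1/2 0 } -> -1711/2048
step 13: add B to get RBRRBRBRBRRRB; options L={ -1 -7/8 -27/32 -107/128 -1711/2048 } R={ -855/1024 -427/512 -213/256 -53/64 -13/16 -3/4 -1/2 0 } -> -3421/4096
step 14: add R to get RBRRBRBRBRRRBR; options L={ -1 -7/8 -27/32 -107/128 -1711/2048 } R={ -3421/4096 -855/1024 -427/512 -213/256 -53/64 -13/16 -3/4 -1/2 0 } -> -6843/8192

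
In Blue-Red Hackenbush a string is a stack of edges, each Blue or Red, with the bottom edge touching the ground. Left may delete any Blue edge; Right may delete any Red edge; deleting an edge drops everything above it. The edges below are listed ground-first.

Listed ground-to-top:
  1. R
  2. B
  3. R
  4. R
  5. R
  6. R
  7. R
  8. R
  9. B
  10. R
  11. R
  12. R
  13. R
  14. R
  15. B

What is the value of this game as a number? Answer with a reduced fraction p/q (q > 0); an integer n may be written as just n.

G(R) = { — | 0 } — -1
G(RB) = { -1 | 0 } — -1/2
G(RBR) = { -1 | -1/2; 0 } — -3/4
G(RBRR) = { -1 | -3/4; -1/2; 0 } — -7/8
G(RBRRR) = { -1 | -7/8; -3/4; -1/2; 0 } — -15/16
G(RBRRRR) = { -1 | -15/16; -7/8; -3/4; -1/2; 0 } — -31/32
G(RBRRRRR) = { -1 | -31/32; -15/16; -7/8; -3/4; -1/2; 0 } — -63/64
G(RBRRRRRR) = { -1 | -63/64; -31/32; -15/16; -7/8; -3/4; -1/2; 0 } — -127/128
G(RBRRRRRRB) = { -1; -127/128 | -63/64; -31/32; -15/16; -7/8; -3/4; -1/2; 0 } — -253/256
G(RBRRRRRRBR) = { -1; -127/128 | -253/256; -63/64; -31/32; -15/16; -7/8; -3/4; -1/2; 0 } — -507/512
G(RBRRRRRRBRR) = { -1; -127/128 | -507/512; -253/256; -63/64; -31/32; -15/16; -7/8; -3/4; -1/2; 0 } — -1015/1024
G(RBRRRRRRBRRR) = { -1; -127/128 | -1015/1024; -507/512; -253/256; -63/64; -31/32; -15/16; -7/8; -3/4; -1/2; 0 } — -2031/2048
G(RBRRRRRRBRRRR) = { -1; -127/128 | -2031/2048; -1015/1024; -507/512; -253/256; -63/64; -31/32; -15/16; -7/8; -3/4; -1/2; 0 } — -4063/4096
G(RBRRRRRRBRRRRR) = { -1; -127/128 | -4063/4096; -2031/2048; -1015/1024; -507/512; -253/256; -63/64; -31/32; -15/16; -7/8; -3/4; -1/2; 0 } — -8127/8192
G(RBRRRRRRBRRRRRB) = { -1; -127/128; -8127/8192 | -4063/4096; -2031/2048; -1015/1024; -507/512; -253/256; -63/64; -31/32; -15/16; -7/8; -3/4; -1/2; 0 } — -16253/16384

-16253/16384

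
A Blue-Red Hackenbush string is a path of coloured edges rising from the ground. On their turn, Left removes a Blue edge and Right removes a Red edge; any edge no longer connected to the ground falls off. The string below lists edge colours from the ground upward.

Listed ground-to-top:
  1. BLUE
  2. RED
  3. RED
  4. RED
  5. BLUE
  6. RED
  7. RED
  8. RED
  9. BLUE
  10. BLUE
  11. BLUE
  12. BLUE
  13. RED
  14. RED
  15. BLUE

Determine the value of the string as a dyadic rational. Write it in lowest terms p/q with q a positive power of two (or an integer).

2291/16384

edge 1 of 15 (BLUE): { 0 | (no moves) } gives 1
edge 2 of 15 (RED): { 0 | 1 } gives 1/2
edge 3 of 15 (RED): { 0 | 1/2, 1 } gives 1/4
edge 4 of 15 (RED): { 0 | 1/4, 1/2, 1 } gives 1/8
edge 5 of 15 (BLUE): { 0, 1/8 | 1/4, 1/2, 1 } gives 3/16
edge 6 of 15 (RED): { 0, 1/8 | 3/16, 1/4, 1/2, 1 } gives 5/32
edge 7 of 15 (RED): { 0, 1/8 | 5/32, 3/16, 1/4, 1/2, 1 } gives 9/64
edge 8 of 15 (RED): { 0, 1/8 | 9/64, 5/32, 3/16, 1/4, 1/2, 1 } gives 17/128
edge 9 of 15 (BLUE): { 0, 1/8, 17/128 | 9/64, 5/32, 3/16, 1/4, 1/2, 1 } gives 35/256
edge 10 of 15 (BLUE): { 0, 1/8, 17/128, 35/256 | 9/64, 5/32, 3/16, 1/4, 1/2, 1 } gives 71/512
edge 11 of 15 (BLUE): { 0, 1/8, 17/128, 35/256, 71/512 | 9/64, 5/32, 3/16, 1/4, 1/2, 1 } gives 143/1024
edge 12 of 15 (BLUE): { 0, 1/8, 17/128, 35/256, 71/512, 143/1024 | 9/64, 5/32, 3/16, 1/4, 1/2, 1 } gives 287/2048
edge 13 of 15 (RED): { 0, 1/8, 17/128, 35/256, 71/512, 143/1024 | 287/2048, 9/64, 5/32, 3/16, 1/4, 1/2, 1 } gives 573/4096
edge 14 of 15 (RED): { 0, 1/8, 17/128, 35/256, 71/512, 143/1024 | 573/4096, 287/2048, 9/64, 5/32, 3/16, 1/4, 1/2, 1 } gives 1145/8192
edge 15 of 15 (BLUE): { 0, 1/8, 17/128, 35/256, 71/512, 143/1024, 1145/8192 | 573/4096, 287/2048, 9/64, 5/32, 3/16, 1/4, 1/2, 1 } gives 2291/16384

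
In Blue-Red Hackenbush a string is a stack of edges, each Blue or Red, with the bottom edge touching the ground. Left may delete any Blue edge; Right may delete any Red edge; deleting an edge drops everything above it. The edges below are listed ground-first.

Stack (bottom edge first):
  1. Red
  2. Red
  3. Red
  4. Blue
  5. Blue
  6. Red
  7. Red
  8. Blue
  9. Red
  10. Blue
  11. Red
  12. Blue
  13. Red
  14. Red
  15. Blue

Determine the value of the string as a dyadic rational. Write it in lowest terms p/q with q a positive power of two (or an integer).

G_1 [R]  L=[∅]  R=[0]  = -1
G_2 [RR]  L=[∅]  R=[-1 0]  = -2
G_3 [RRR]  L=[∅]  R=[-2 -1 0]  = -3
G_4 [RRRB]  L=[-3]  R=[-2 -1 0]  = -5/2
G_5 [RRRBB]  L=[-3 -5/2]  R=[-2 -1 0]  = -9/4
G_6 [RRRBBR]  L=[-3 -5/2]  R=[-9/4 -2 -1 0]  = -19/8
G_7 [RRRBBRR]  L=[-3 -5/2]  R=[-19/8 -9/4 -2 -1 0]  = -39/16
G_8 [RRRBBRRB]  L=[-3 -5/2 -39/16]  R=[-19/8 -9/4 -2 -1 0]  = -77/32
G_9 [RRRBBRRBR]  L=[-3 -5/2 -39/16]  R=[-77/32 -19/8 -9/4 -2 -1 0]  = -155/64
G_10 [RRRBBRRBRB]  L=[-3 -5/2 -39/16 -155/64]  R=[-77/32 -19/8 -9/4 -2 -1 0]  = -309/128
G_11 [RRRBBRRBRBR]  L=[-3 -5/2 -39/16 -155/64]  R=[-309/128 -77/32 -19/8 -9/4 -2 -1 0]  = -619/256
G_12 [RRRBBRRBRBRB]  L=[-3 -5/2 -39/16 -155/64 -619/256]  R=[-309/128 -77/32 -19/8 -9/4 -2 -1 0]  = -1237/512
G_13 [RRRBBRRBRBRBR]  L=[-3 -5/2 -39/16 -155/64 -619/256]  R=[-1237/512 -309/128 -77/32 -19/8 -9/4 -2 -1 0]  = -2475/1024
G_14 [RRRBBRRBRBRBRR]  L=[-3 -5/2 -39/16 -155/64 -619/256]  R=[-2475/1024 -1237/512 -309/128 -77/32 -19/8 -9/4 -2 -1 0]  = -4951/2048
G_15 [RRRBBRRBRBRBRRB]  L=[-3 -5/2 -39/16 -155/64 -619/256 -4951/2048]  R=[-2475/1024 -1237/512 -309/128 -77/32 -19/8 -9/4 -2 -1 0]  = -9901/4096

-9901/4096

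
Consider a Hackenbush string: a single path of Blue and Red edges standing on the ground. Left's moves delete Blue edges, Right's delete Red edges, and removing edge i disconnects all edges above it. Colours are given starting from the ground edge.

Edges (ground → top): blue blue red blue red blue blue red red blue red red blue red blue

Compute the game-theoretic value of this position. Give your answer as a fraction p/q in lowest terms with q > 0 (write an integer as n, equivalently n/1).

Build val(s[:k]) for k = 1..15, string s = blue blue red blue red blue blue red red blue red red blue red blue.
1 of 15 · b · max L 0 · min R +∞ ⇒ 1
2 of 15 · bb · max L 1 · min R +∞ ⇒ 2
3 of 15 · bbr · max L 1 · min R 2 ⇒ 3/2
4 of 15 · bbrb · max L 3/2 · min R 2 ⇒ 7/4
5 of 15 · bbrbr · max L 3/2 · min R 7/4 ⇒ 13/8
6 of 15 · bbrbrb · max L 13/8 · min R 7/4 ⇒ 27/16
7 of 15 · bbrbrbb · max L 27/16 · min R 7/4 ⇒ 55/32
8 of 15 · bbrbrbbr · max L 27/16 · min R 55/32 ⇒ 109/64
9 of 15 · bbrbrbbrr · max L 27/16 · min R 109/64 ⇒ 217/128
10 of 15 · bbrbrbbrrb · max L 217/128 · min R 109/64 ⇒ 435/256
11 of 15 · bbrbrbbrrbr · max L 217/128 · min R 435/256 ⇒ 869/512
12 of 15 · bbrbrbbrrbrr · max L 217/128 · min R 869/512 ⇒ 1737/1024
13 of 15 · bbrbrbbrrbrrb · max L 1737/1024 · min R 869/512 ⇒ 3475/2048
14 of 15 · bbrbrbbrrbrrbr · max L 1737/1024 · min R 3475/2048 ⇒ 6949/4096
15 of 15 · bbrbrbbrrbrrbrb · max L 6949/4096 · min R 3475/2048 ⇒ 13899/8192

13899/8192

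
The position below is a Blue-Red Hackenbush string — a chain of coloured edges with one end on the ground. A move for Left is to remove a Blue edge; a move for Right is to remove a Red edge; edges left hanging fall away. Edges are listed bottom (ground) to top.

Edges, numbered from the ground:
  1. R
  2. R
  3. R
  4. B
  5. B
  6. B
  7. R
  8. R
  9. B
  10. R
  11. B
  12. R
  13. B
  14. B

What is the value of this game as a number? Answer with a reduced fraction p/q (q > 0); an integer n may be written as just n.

Prefix values for R R R B B B R R B R B R B B via {L|R} + simplicity:
val_1 [R]  L=[∅]  R=[0]  ⇒ -1
val_2 [RR]  L=[∅]  R=[-1 0]  ⇒ -2
val_3 [RRR]  L=[∅]  R=[-2 -1 0]  ⇒ -3
val_4 [RRRB]  L=[-3]  R=[-2 -1 0]  ⇒ -5/2
val_5 [RRRBB]  L=[-3 -5/2]  R=[-2 -1 0]  ⇒ -9/4
val_6 [RRRBBB]  L=[-3 -5/2 -9/4]  R=[-2 -1 0]  ⇒ -17/8
val_7 [RRRBBBR]  L=[-3 -5/2 -9/4]  R=[-17/8 -2 -1 0]  ⇒ -35/16
val_8 [RRRBBBRR]  L=[-3 -5/2 -9/4]  R=[-35/16 -17/8 -2 -1 0]  ⇒ -71/32
val_9 [RRRBBBRRB]  L=[-3 -5/2 -9/4 -71/32]  R=[-35/16 -17/8 -2 -1 0]  ⇒ -141/64
val_10 [RRRBBBRRBR]  L=[-3 -5/2 -9/4 -71/32]  R=[-141/64 -35/16 -17/8 -2 -1 0]  ⇒ -283/128
val_11 [RRRBBBRRBRB]  L=[-3 -5/2 -9/4 -71/32 -283/128]  R=[-141/64 -35/16 -17/8 -2 -1 0]  ⇒ -565/256
val_12 [RRRBBBRRBRBR]  L=[-3 -5/2 -9/4 -71/32 -283/128]  R=[-565/256 -141/64 -35/16 -17/8 -2 -1 0]  ⇒ -1131/512
val_13 [RRRBBBRRBRBRB]  L=[-3 -5/2 -9/4 -71/32 -283/128 -1131/512]  R=[-565/256 -141/64 -35/16 -17/8 -2 -1 0]  ⇒ -2261/1024
val_14 [RRRBBBRRBRBRBB]  L=[-3 -5/2 -9/4 -71/32 -283/128 -1131/512 -2261/1024]  R=[-565/256 -141/64 -35/16 -17/8 -2 -1 0]  ⇒ -4521/2048

-4521/2048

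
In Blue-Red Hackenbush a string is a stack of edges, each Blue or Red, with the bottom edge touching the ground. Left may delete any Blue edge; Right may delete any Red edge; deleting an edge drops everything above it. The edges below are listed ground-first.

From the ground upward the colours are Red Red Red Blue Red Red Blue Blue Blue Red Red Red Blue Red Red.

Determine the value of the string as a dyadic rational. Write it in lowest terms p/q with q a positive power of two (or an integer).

Prefix values for Red Red Red Blue Red Red Blue Blue Blue Red Red Red Blue Red Red via {L|R} + simplicity:
edge 1 of 15 (Red): { none | 0 } → -1
edge 2 of 15 (Red): { none | -1 0 } → -2
edge 3 of 15 (Red): { none | -2 -1 0 } → -3
edge 4 of 15 (Blue): { -3 | -2 -1 0 } → -5/2
edge 5 of 15 (Red): { -3 | -5/2 -2 -1 0 } → -11/4
edge 6 of 15 (Red): { -3 | -11/4 -5/2 -2 -1 0 } → -23/8
edge 7 of 15 (Blue): { -3 -23/8 | -11/4 -5/2 -2 -1 0 } → -45/16
edge 8 of 15 (Blue): { -3 -23/8 -45/16 | -11/4 -5/2 -2 -1 0 } → -89/32
edge 9 of 15 (Blue): { -3 -23/8 -45/16 -89/32 | -11/4 -5/2 -2 -1 0 } → -177/64
edge 10 of 15 (Red): { -3 -23/8 -45/16 -89/32 | -177/64 -11/4 -5/2 -2 -1 0 } → -355/128
edge 11 of 15 (Red): { -3 -23/8 -45/16 -89/32 | -355/128 -177/64 -11/4 -5/2 -2 -1 0 } → -711/256
edge 12 of 15 (Red): { -3 -23/8 -45/16 -89/32 | -711/256 -355/128 -177/64 -11/4 -5/2 -2 -1 0 } → -1423/512
edge 13 of 15 (Blue): { -3 -23/8 -45/16 -89/32 -1423/512 | -711/256 -355/128 -177/64 -11/4 -5/2 -2 -1 0 } → -2845/1024
edge 14 of 15 (Red): { -3 -23/8 -45/16 -89/32 -1423/512 | -2845/1024 -711/256 -355/128 -177/64 -11/4 -5/2 -2 -1 0 } → -5691/2048
edge 15 of 15 (Red): { -3 -23/8 -45/16 -89/32 -1423/512 | -5691/2048 -2845/1024 -711/256 -355/128 -177/64 -11/4 -5/2 -2 -1 0 } → -11383/4096

-11383/4096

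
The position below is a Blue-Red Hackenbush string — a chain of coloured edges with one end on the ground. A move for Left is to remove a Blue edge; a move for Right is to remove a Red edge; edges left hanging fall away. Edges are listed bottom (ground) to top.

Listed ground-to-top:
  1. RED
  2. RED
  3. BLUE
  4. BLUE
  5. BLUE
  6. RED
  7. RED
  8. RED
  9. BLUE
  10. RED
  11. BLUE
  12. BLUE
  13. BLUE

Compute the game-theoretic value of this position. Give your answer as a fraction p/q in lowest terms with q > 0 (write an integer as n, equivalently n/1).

-2513/2048

Recurse on prefixes of the 13-edge string RED RED BLUE BLUE BLUE RED RED RED BLUE RED BLUE BLUE BLUE:
1 of 13 · R · max L −∞ · min R 0 = -1
2 of 13 · RR · max L −∞ · min R -1 = -2
3 of 13 · RRB · max L -2 · min R -1 = -3/2
4 of 13 · RRBB · max L -3/2 · min R -1 = -5/4
5 of 13 · RRBBB · max L -5/4 · min R -1 = -9/8
6 of 13 · RRBBBR · max L -5/4 · min R -9/8 = -19/16
7 of 13 · RRBBBRR · max L -5/4 · min R -19/16 = -39/32
8 of 13 · RRBBBRRR · max L -5/4 · min R -39/32 = -79/64
9 of 13 · RRBBBRRRB · max L -79/64 · min R -39/32 = -157/128
10 of 13 · RRBBBRRRBR · max L -79/64 · min R -157/128 = -315/256
11 of 13 · RRBBBRRRBRB · max L -315/256 · min R -157/128 = -629/512
12 of 13 · RRBBBRRRBRBB · max L -629/512 · min R -157/128 = -1257/1024
13 of 13 · RRBBBRRRBRBBB · max L -1257/1024 · min R -157/128 = -2513/2048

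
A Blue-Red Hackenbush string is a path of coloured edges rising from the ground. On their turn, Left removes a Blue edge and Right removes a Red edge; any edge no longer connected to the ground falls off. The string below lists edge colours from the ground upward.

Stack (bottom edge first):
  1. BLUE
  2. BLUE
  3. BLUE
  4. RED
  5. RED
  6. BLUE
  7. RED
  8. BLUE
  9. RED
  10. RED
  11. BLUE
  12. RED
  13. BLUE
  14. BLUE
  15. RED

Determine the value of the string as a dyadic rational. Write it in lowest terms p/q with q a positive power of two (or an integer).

9517/4096

v(B) = { 0 | ∅ } -> 1
v(BB) = { 0; 1 | ∅ } -> 2
v(BBB) = { 0; 1; 2 | ∅ } -> 3
v(BBBR) = { 0; 1; 2 | 3 } -> 5/2
v(BBBRR) = { 0; 1; 2 | 5/2; 3 } -> 9/4
v(BBBRRB) = { 0; 1; 2; 9/4 | 5/2; 3 } -> 19/8
v(BBBRRBR) = { 0; 1; 2; 9/4 | 19/8; 5/2; 3 } -> 37/16
v(BBBRRBRB) = { 0; 1; 2; 9/4; 37/16 | 19/8; 5/2; 3 } -> 75/32
v(BBBRRBRBR) = { 0; 1; 2; 9/4; 37/16 | 75/32; 19/8; 5/2; 3 } -> 149/64
v(BBBRRBRBRR) = { 0; 1; 2; 9/4; 37/16 | 149/64; 75/32; 19/8; 5/2; 3 } -> 297/128
v(BBBRRBRBRRB) = { 0; 1; 2; 9/4; 37/16; 297/128 | 149/64; 75/32; 19/8; 5/2; 3 } -> 595/256
v(BBBRRBRBRRBR) = { 0; 1; 2; 9/4; 37/16; 297/128 | 595/256; 149/64; 75/32; 19/8; 5/2; 3 } -> 1189/512
v(BBBRRBRBRRBRB) = { 0; 1; 2; 9/4; 37/16; 297/128; 1189/512 | 595/256; 149/64; 75/32; 19/8; 5/2; 3 } -> 2379/1024
v(BBBRRBRBRRBRBB) = { 0; 1; 2; 9/4; 37/16; 297/128; 1189/512; 2379/1024 | 595/256; 149/64; 75/32; 19/8; 5/2; 3 } -> 4759/2048
v(BBBRRBRBRRBRBBR) = { 0; 1; 2; 9/4; 37/16; 297/128; 1189/512; 2379/1024 | 4759/2048; 595/256; 149/64; 75/32; 19/8; 5/2; 3 } -> 9517/4096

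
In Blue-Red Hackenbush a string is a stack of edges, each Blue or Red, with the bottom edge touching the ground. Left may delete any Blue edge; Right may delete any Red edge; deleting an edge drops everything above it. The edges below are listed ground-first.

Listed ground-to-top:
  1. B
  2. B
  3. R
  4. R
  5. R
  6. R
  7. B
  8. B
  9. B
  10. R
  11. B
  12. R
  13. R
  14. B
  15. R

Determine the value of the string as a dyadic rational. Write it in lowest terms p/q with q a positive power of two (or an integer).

1 of 15 · B · max L 0 · min R +∞ => 1
2 of 15 · BB · max L 1 · min R +∞ => 2
3 of 15 · BBR · max L 1 · min R 2 => 3/2
4 of 15 · BBRR · max L 1 · min R 3/2 => 5/4
5 of 15 · BBRRR · max L 1 · min R 5/4 => 9/8
6 of 15 · BBRRRR · max L 1 · min R 9/8 => 17/16
7 of 15 · BBRRRRB · max L 17/16 · min R 9/8 => 35/32
8 of 15 · BBRRRRBB · max L 35/32 · min R 9/8 => 71/64
9 of 15 · BBRRRRBBB · max L 71/64 · min R 9/8 => 143/128
10 of 15 · BBRRRRBBBR · max L 71/64 · min R 143/128 => 285/256
11 of 15 · BBRRRRBBBRB · max L 285/256 · min R 143/128 => 571/512
12 of 15 · BBRRRRBBBRBR · max L 285/256 · min R 571/512 => 1141/1024
13 of 15 · BBRRRRBBBRBRR · max L 285/256 · min R 1141/1024 => 2281/2048
14 of 15 · BBRRRRBBBRBRRB · max L 2281/2048 · min R 1141/1024 => 4563/4096
15 of 15 · BBRRRRBBBRBRRBR · max L 2281/2048 · min R 4563/4096 => 9125/8192

9125/8192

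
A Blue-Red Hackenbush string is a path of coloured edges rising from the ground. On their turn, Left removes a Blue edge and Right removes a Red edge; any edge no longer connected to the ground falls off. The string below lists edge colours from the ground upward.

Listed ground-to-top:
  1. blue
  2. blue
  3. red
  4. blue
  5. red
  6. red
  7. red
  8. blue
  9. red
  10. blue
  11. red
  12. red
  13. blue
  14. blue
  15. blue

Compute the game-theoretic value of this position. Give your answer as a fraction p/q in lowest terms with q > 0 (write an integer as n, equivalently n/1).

12623/8192

G_1 [b]  L=[0]  R=[—]  ⇒ 1
G_2 [bb]  L=[0,1]  R=[—]  ⇒ 2
G_3 [bbr]  L=[0,1]  R=[2]  ⇒ 3/2
G_4 [bbrb]  L=[0,1,3/2]  R=[2]  ⇒ 7/4
G_5 [bbrbr]  L=[0,1,3/2]  R=[7/4,2]  ⇒ 13/8
G_6 [bbrbrr]  L=[0,1,3/2]  R=[13/8,7/4,2]  ⇒ 25/16
G_7 [bbrbrrr]  L=[0,1,3/2]  R=[25/16,13/8,7/4,2]  ⇒ 49/32
G_8 [bbrbrrrb]  L=[0,1,3/2,49/32]  R=[25/16,13/8,7/4,2]  ⇒ 99/64
G_9 [bbrbrrrbr]  L=[0,1,3/2,49/32]  R=[99/64,25/16,13/8,7/4,2]  ⇒ 197/128
G_10 [bbrbrrrbrb]  L=[0,1,3/2,49/32,197/128]  R=[99/64,25/16,13/8,7/4,2]  ⇒ 395/256
G_11 [bbrbrrrbrbr]  L=[0,1,3/2,49/32,197/128]  R=[395/256,99/64,25/16,13/8,7/4,2]  ⇒ 789/512
G_12 [bbrbrrrbrbrr]  L=[0,1,3/2,49/32,197/128]  R=[789/512,395/256,99/64,25/16,13/8,7/4,2]  ⇒ 1577/1024
G_13 [bbrbrrrbrbrrb]  L=[0,1,3/2,49/32,197/128,1577/1024]  R=[789/512,395/256,99/64,25/16,13/8,7/4,2]  ⇒ 3155/2048
G_14 [bbrbrrrbrbrrbb]  L=[0,1,3/2,49/32,197/128,1577/1024,3155/2048]  R=[789/512,395/256,99/64,25/16,13/8,7/4,2]  ⇒ 6311/4096
G_15 [bbrbrrrbrbrrbbb]  L=[0,1,3/2,49/32,197/128,1577/1024,3155/2048,6311/4096]  R=[789/512,395/256,99/64,25/16,13/8,7/4,2]  ⇒ 12623/8192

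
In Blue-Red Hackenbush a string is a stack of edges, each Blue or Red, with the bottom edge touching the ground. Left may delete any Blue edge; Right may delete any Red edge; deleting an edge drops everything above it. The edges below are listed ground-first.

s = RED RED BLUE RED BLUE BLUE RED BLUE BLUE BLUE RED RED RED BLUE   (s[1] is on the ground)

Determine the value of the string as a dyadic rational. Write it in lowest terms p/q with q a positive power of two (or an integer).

-6429/4096

step 1: add RED to get R; options L={ ∅ } R={ 0 } = -1
step 2: add RED to get RR; options L={ ∅ } R={ -1,0 } = -2
step 3: add BLUE to get RRB; options L={ -2 } R={ -1,0 } = -3/2
step 4: add RED to get RRBR; options L={ -2 } R={ -3/2,-1,0 } = -7/4
step 5: add BLUE to get RRBRB; options L={ -2,-7/4 } R={ -3/2,-1,0 } = -13/8
step 6: add BLUE to get RRBRBB; options L={ -2,-7/4,-13/8 } R={ -3/2,-1,0 } = -25/16
step 7: add RED to get RRBRBBR; options L={ -2,-7/4,-13/8 } R={ -25/16,-3/2,-1,0 } = -51/32
step 8: add BLUE to get RRBRBBRB; options L={ -2,-7/4,-13/8,-51/32 } R={ -25/16,-3/2,-1,0 } = -101/64
step 9: add BLUE to get RRBRBBRBB; options L={ -2,-7/4,-13/8,-51/32,-101/64 } R={ -25/16,-3/2,-1,0 } = -201/128
step 10: add BLUE to get RRBRBBRBBB; options L={ -2,-7/4,-13/8,-51/32,-101/64,-201/128 } R={ -25/16,-3/2,-1,0 } = -401/256
step 11: add RED to get RRBRBBRBBBR; options L={ -2,-7/4,-13/8,-51/32,-101/64,-201/128 } R={ -401/256,-25/16,-3/2,-1,0 } = -803/512
step 12: add RED to get RRBRBBRBBBRR; options L={ -2,-7/4,-13/8,-51/32,-101/64,-201/128 } R={ -803/512,-401/256,-25/16,-3/2,-1,0 } = -1607/1024
step 13: add RED to get RRBRBBRBBBRRR; options L={ -2,-7/4,-13/8,-51/32,-101/64,-201/128 } R={ -1607/1024,-803/512,-401/256,-25/16,-3/2,-1,0 } = -3215/2048
step 14: add BLUE to get RRBRBBRBBBRRRB; options L={ -2,-7/4,-13/8,-51/32,-101/64,-201/128,-3215/2048 } R={ -1607/1024,-803/512,-401/256,-25/16,-3/2,-1,0 } = -6429/4096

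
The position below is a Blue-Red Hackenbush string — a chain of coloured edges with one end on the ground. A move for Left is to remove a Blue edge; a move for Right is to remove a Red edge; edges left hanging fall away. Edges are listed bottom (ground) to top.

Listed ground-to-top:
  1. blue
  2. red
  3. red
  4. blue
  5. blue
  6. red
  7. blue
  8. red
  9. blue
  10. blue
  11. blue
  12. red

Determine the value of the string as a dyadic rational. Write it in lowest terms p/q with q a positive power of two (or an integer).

val(b) = { 0 | (no moves) } => 1
val(br) = { 0 | 1 } => 1/2
val(brr) = { 0 | 1/2; 1 } => 1/4
val(brrb) = { 0; 1/4 | 1/2; 1 } => 3/8
val(brrbb) = { 0; 1/4; 3/8 | 1/2; 1 } => 7/16
val(brrbbr) = { 0; 1/4; 3/8 | 7/16; 1/2; 1 } => 13/32
val(brrbbrb) = { 0; 1/4; 3/8; 13/32 | 7/16; 1/2; 1 } => 27/64
val(brrbbrbr) = { 0; 1/4; 3/8; 13/32 | 27/64; 7/16; 1/2; 1 } => 53/128
val(brrbbrbrb) = { 0; 1/4; 3/8; 13/32; 53/128 | 27/64; 7/16; 1/2; 1 } => 107/256
val(brrbbrbrbb) = { 0; 1/4; 3/8; 13/32; 53/128; 107/256 | 27/64; 7/16; 1/2; 1 } => 215/512
val(brrbbrbrbbb) = { 0; 1/4; 3/8; 13/32; 53/128; 107/256; 215/512 | 27/64; 7/16; 1/2; 1 } => 431/1024
val(brrbbrbrbbbr) = { 0; 1/4; 3/8; 13/32; 53/128; 107/256; 215/512 | 431/1024; 27/64; 7/16; 1/2; 1 } => 861/2048

861/2048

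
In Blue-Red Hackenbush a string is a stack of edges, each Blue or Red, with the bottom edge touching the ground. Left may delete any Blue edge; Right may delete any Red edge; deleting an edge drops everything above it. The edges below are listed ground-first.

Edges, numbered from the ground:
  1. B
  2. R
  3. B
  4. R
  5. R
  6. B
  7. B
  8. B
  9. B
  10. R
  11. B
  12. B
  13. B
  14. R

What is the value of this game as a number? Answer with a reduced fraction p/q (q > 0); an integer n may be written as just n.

edge 1 of 14 (B): { 0 | ∅ } = 1
edge 2 of 14 (R): { 0 | 1 } = 1/2
edge 3 of 14 (B): { 0, 1/2 | 1 } = 3/4
edge 4 of 14 (R): { 0, 1/2 | 3/4, 1 } = 5/8
edge 5 of 14 (R): { 0, 1/2 | 5/8, 3/4, 1 } = 9/16
edge 6 of 14 (B): { 0, 1/2, 9/16 | 5/8, 3/4, 1 } = 19/32
edge 7 of 14 (B): { 0, 1/2, 9/16, 19/32 | 5/8, 3/4, 1 } = 39/64
edge 8 of 14 (B): { 0, 1/2, 9/16, 19/32, 39/64 | 5/8, 3/4, 1 } = 79/128
edge 9 of 14 (B): { 0, 1/2, 9/16, 19/32, 39/64, 79/128 | 5/8, 3/4, 1 } = 159/256
edge 10 of 14 (R): { 0, 1/2, 9/16, 19/32, 39/64, 79/128 | 159/256, 5/8, 3/4, 1 } = 317/512
edge 11 of 14 (B): { 0, 1/2, 9/16, 19/32, 39/64, 79/128, 317/512 | 159/256, 5/8, 3/4, 1 } = 635/1024
edge 12 of 14 (B): { 0, 1/2, 9/16, 19/32, 39/64, 79/128, 317/512, 635/1024 | 159/256, 5/8, 3/4, 1 } = 1271/2048
edge 13 of 14 (B): { 0, 1/2, 9/16, 19/32, 39/64, 79/128, 317/512, 635/1024, 1271/2048 | 159/256, 5/8, 3/4, 1 } = 2543/4096
edge 14 of 14 (R): { 0, 1/2, 9/16, 19/32, 39/64, 79/128, 317/512, 635/1024, 1271/2048 | 2543/4096, 159/256, 5/8, 3/4, 1 } = 5085/8192

5085/8192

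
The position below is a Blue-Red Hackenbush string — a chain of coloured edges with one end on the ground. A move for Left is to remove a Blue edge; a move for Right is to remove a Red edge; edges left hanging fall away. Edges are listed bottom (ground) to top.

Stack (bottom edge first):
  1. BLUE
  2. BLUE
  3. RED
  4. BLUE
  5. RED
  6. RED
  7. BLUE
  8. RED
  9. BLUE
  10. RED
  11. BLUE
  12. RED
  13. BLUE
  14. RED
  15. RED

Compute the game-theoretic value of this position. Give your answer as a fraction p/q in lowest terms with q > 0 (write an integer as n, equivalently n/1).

12969/8192

Prefix values for BLUE BLUE RED BLUE RED RED BLUE RED BLUE RED BLUE RED BLUE RED RED via {L|R} + simplicity:
step 1: add BLUE to get B; options L={ 0 } R={ — } ⇒ 1
step 2: add BLUE to get BB; options L={ 0,1 } R={ — } ⇒ 2
step 3: add RED to get BBR; options L={ 0,1 } R={ 2 } ⇒ 3/2
step 4: add BLUE to get BBRB; options L={ 0,1,3/2 } R={ 2 } ⇒ 7/4
step 5: add RED to get BBRBR; options L={ 0,1,3/2 } R={ 7/4,2 } ⇒ 13/8
step 6: add RED to get BBRBRR; options L={ 0,1,3/2 } R={ 13/8,7/4,2 } ⇒ 25/16
step 7: add BLUE to get BBRBRRB; options L={ 0,1,3/2,25/16 } R={ 13/8,7/4,2 } ⇒ 51/32
step 8: add RED to get BBRBRRBR; options L={ 0,1,3/2,25/16 } R={ 51/32,13/8,7/4,2 } ⇒ 101/64
step 9: add BLUE to get BBRBRRBRB; options L={ 0,1,3/2,25/16,101/64 } R={ 51/32,13/8,7/4,2 } ⇒ 203/128
step 10: add RED to get BBRBRRBRBR; options L={ 0,1,3/2,25/16,101/64 } R={ 203/128,51/32,13/8,7/4,2 } ⇒ 405/256
step 11: add BLUE to get BBRBRRBRBRB; options L={ 0,1,3/2,25/16,101/64,405/256 } R={ 203/128,51/32,13/8,7/4,2 } ⇒ 811/512
step 12: add RED to get BBRBRRBRBRBR; options L={ 0,1,3/2,25/16,101/64,405/256 } R={ 811/512,203/128,51/32,13/8,7/4,2 } ⇒ 1621/1024
step 13: add BLUE to get BBRBRRBRBRBRB; options L={ 0,1,3/2,25/16,101/64,405/256,1621/1024 } R={ 811/512,203/128,51/32,13/8,7/4,2 } ⇒ 3243/2048
step 14: add RED to get BBRBRRBRBRBRBR; options L={ 0,1,3/2,25/16,101/64,405/256,1621/1024 } R={ 3243/2048,811/512,203/128,51/32,13/8,7/4,2 } ⇒ 6485/4096
step 15: add RED to get BBRBRRBRBRBRBRR; options L={ 0,1,3/2,25/16,101/64,405/256,1621/1024 } R={ 6485/4096,3243/2048,811/512,203/128,51/32,13/8,7/4,2 } ⇒ 12969/8192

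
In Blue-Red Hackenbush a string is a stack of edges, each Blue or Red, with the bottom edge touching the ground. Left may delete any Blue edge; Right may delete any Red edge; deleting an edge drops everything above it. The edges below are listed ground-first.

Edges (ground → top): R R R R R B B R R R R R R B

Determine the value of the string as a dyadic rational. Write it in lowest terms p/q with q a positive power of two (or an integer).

1 of 14 · R · max L −∞ · min R 0 gives -1
2 of 14 · RR · max L −∞ · min R -1 gives -2
3 of 14 · RRR · max L −∞ · min R -2 gives -3
4 of 14 · RRRR · max L −∞ · min R -3 gives -4
5 of 14 · RRRRR · max L −∞ · min R -4 gives -5
6 of 14 · RRRRRB · max L -5 · min R -4 gives -9/2
7 of 14 · RRRRRBB · max L -9/2 · min R -4 gives -17/4
8 of 14 · RRRRRBBR · max L -9/2 · min R -17/4 gives -35/8
9 of 14 · RRRRRBBRR · max L -9/2 · min R -35/8 gives -71/16
10 of 14 · RRRRRBBRRR · max L -9/2 · min R -71/16 gives -143/32
11 of 14 · RRRRRBBRRRR · max L -9/2 · min R -143/32 gives -287/64
12 of 14 · RRRRRBBRRRRR · max L -9/2 · min R -287/64 gives -575/128
13 of 14 · RRRRRBBRRRRRR · max L -9/2 · min R -575/128 gives -1151/256
14 of 14 · RRRRRBBRRRRRRB · max L -1151/256 · min R -575/128 gives -2301/512

-2301/512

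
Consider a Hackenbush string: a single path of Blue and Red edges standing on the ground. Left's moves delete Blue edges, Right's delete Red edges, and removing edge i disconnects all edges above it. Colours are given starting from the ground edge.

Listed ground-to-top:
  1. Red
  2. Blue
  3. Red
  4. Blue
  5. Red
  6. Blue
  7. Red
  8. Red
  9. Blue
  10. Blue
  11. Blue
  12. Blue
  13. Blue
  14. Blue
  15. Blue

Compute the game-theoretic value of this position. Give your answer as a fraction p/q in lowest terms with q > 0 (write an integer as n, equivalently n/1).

R: Left { ∅ }, Right { 0 } ⇒ simplest -1
RB: Left { -1 }, Right { 0 } ⇒ simplest -1/2
RBR: Left { -1 }, Right { -1/2 0 } ⇒ simplest -3/4
RBRB: Left { -1 -3/4 }, Right { -1/2 0 } ⇒ simplest -5/8
RBRBR: Left { -1 -3/4 }, Right { -5/8 -1/2 0 } ⇒ simplest -11/16
RBRBRB: Left { -1 -3/4 -11/16 }, Right { -5/8 -1/2 0 } ⇒ simplest -21/32
RBRBRBR: Left { -1 -3/4 -11/16 }, Right { -21/32 -5/8 -1/2 0 } ⇒ simplest -43/64
RBRBRBRR: Left { -1 -3/4 -11/16 }, Right { -43/64 -21/32 -5/8 -1/2 0 } ⇒ simplest -87/128
RBRBRBRRB: Left { -1 -3/4 -11/16 -87/128 }, Right { -43/64 -21/32 -5/8 -1/2 0 } ⇒ simplest -173/256
RBRBRBRRBB: Left { -1 -3/4 -11/16 -87/128 -173/256 }, Right { -43/64 -21/32 -5/8 -1/2 0 } ⇒ simplest -345/512
RBRBRBRRBBB: Left { -1 -3/4 -11/16 -87/128 -173/256 -345/512 }, Right { -43/64 -21/32 -5/8 -1/2 0 } ⇒ simplest -689/1024
RBRBRBRRBBBB: Left { -1 -3/4 -11/16 -87/128 -173/256 -345/512 -689/1024 }, Right { -43/64 -21/32 -5/8 -1/2 0 } ⇒ simplest -1377/2048
RBRBRBRRBBBBB: Left { -1 -3/4 -11/16 -87/128 -173/256 -345/512 -689/1024 -1377/2048 }, Right { -43/64 -21/32 -5/8 -1/2 0 } ⇒ simplest -2753/4096
RBRBRBRRBBBBBB: Left { -1 -3/4 -11/16 -87/128 -173/256 -345/512 -689/1024 -1377/2048 -2753/4096 }, Right { -43/64 -21/32 -5/8 -1/2 0 } ⇒ simplest -5505/8192
RBRBRBRRBBBBBBB: Left { -1 -3/4 -11/16 -87/128 -173/256 -345/512 -689/1024 -1377/2048 -2753/4096 -5505/8192 }, Right { -43/64 -21/32 -5/8 -1/2 0 } ⇒ simplest -11009/16384

-11009/16384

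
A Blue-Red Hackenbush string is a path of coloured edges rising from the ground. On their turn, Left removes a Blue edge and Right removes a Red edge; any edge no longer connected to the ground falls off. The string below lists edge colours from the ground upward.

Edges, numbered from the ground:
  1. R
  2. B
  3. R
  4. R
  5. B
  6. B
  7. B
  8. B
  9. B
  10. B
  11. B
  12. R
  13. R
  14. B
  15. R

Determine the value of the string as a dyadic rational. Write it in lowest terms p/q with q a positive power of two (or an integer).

Build val(s[:k]) for k = 1..15, string s = R B R R B B B B B B B R R B R.
R: Left { none }, Right { 0 } => simplest -1
RB: Left { -1 }, Right { 0 } => simplest -1/2
RBR: Left { -1 }, Right { -1/2,0 } => simplest -3/4
RBRR: Left { -1 }, Right { -3/4,-1/2,0 } => simplest -7/8
RBRRB: Left { -1,-7/8 }, Right { -3/4,-1/2,0 } => simplest -13/16
RBRRBB: Left { -1,-7/8,-13/16 }, Right { -3/4,-1/2,0 } => simplest -25/32
RBRRBBB: Left { -1,-7/8,-13/16,-25/32 }, Right { -3/4,-1/2,0 } => simplest -49/64
RBRRBBBB: Left { -1,-7/8,-13/16,-25/32,-49/64 }, Right { -3/4,-1/2,0 } => simplest -97/128
RBRRBBBBB: Left { -1,-7/8,-13/16,-25/32,-49/64,-97/128 }, Right { -3/4,-1/2,0 } => simplest -193/256
RBRRBBBBBB: Left { -1,-7/8,-13/16,-25/32,-49/64,-97/128,-193/256 }, Right { -3/4,-1/2,0 } => simplest -385/512
RBRRBBBBBBB: Left { -1,-7/8,-13/16,-25/32,-49/64,-97/128,-193/256,-385/512 }, Right { -3/4,-1/2,0 } => simplest -769/1024
RBRRBBBBBBBR: Left { -1,-7/8,-13/16,-25/32,-49/64,-97/128,-193/256,-385/512 }, Right { -769/1024,-3/4,-1/2,0 } => simplest -1539/2048
RBRRBBBBBBBRR: Left { -1,-7/8,-13/16,-25/32,-49/64,-97/128,-193/256,-385/512 }, Right { -1539/2048,-769/1024,-3/4,-1/2,0 } => simplest -3079/4096
RBRRBBBBBBBRRB: Left { -1,-7/8,-13/16,-25/32,-49/64,-97/128,-193/256,-385/512,-3079/4096 }, Right { -1539/2048,-769/1024,-3/4,-1/2,0 } => simplest -6157/8192
RBRRBBBBBBBRRBR: Left { -1,-7/8,-13/16,-25/32,-49/64,-97/128,-193/256,-385/512,-3079/4096 }, Right { -6157/8192,-1539/2048,-769/1024,-3/4,-1/2,0 } => simplest -12315/16384

-12315/16384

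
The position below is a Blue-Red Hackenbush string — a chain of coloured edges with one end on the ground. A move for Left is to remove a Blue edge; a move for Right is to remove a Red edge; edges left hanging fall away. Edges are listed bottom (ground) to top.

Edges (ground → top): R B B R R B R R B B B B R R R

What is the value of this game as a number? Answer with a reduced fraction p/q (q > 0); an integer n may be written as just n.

-6927/16384

edge 1 of 15 (R): { — | 0 } gives -1
edge 2 of 15 (B): { -1 | 0 } gives -1/2
edge 3 of 15 (B): { -1,-1/2 | 0 } gives -1/4
edge 4 of 15 (R): { -1,-1/2 | -1/4,0 } gives -3/8
edge 5 of 15 (R): { -1,-1/2 | -3/8,-1/4,0 } gives -7/16
edge 6 of 15 (B): { -1,-1/2,-7/16 | -3/8,-1/4,0 } gives -13/32
edge 7 of 15 (R): { -1,-1/2,-7/16 | -13/32,-3/8,-1/4,0 } gives -27/64
edge 8 of 15 (R): { -1,-1/2,-7/16 | -27/64,-13/32,-3/8,-1/4,0 } gives -55/128
edge 9 of 15 (B): { -1,-1/2,-7/16,-55/128 | -27/64,-13/32,-3/8,-1/4,0 } gives -109/256
edge 10 of 15 (B): { -1,-1/2,-7/16,-55/128,-109/256 | -27/64,-13/32,-3/8,-1/4,0 } gives -217/512
edge 11 of 15 (B): { -1,-1/2,-7/16,-55/128,-109/256,-217/512 | -27/64,-13/32,-3/8,-1/4,0 } gives -433/1024
edge 12 of 15 (B): { -1,-1/2,-7/16,-55/128,-109/256,-217/512,-433/1024 | -27/64,-13/32,-3/8,-1/4,0 } gives -865/2048
edge 13 of 15 (R): { -1,-1/2,-7/16,-55/128,-109/256,-217/512,-433/1024 | -865/2048,-27/64,-13/32,-3/8,-1/4,0 } gives -1731/4096
edge 14 of 15 (R): { -1,-1/2,-7/16,-55/128,-109/256,-217/512,-433/1024 | -1731/4096,-865/2048,-27/64,-13/32,-3/8,-1/4,0 } gives -3463/8192
edge 15 of 15 (R): { -1,-1/2,-7/16,-55/128,-109/256,-217/512,-433/1024 | -3463/8192,-1731/4096,-865/2048,-27/64,-13/32,-3/8,-1/4,0 } gives -6927/16384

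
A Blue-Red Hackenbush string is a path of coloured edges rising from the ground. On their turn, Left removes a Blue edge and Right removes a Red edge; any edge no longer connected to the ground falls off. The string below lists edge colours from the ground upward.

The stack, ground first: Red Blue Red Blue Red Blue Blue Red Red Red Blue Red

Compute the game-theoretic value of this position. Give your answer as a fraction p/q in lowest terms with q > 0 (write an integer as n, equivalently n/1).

Prefix values for Red Blue Red Blue Red Blue Blue Red Red Red Blue Red via {L|R} + simplicity:
edge 1 of 12 (Red): { none | 0 } -> -1
edge 2 of 12 (Blue): { -1 | 0 } -> -1/2
edge 3 of 12 (Red): { -1 | -1/2, 0 } -> -3/4
edge 4 of 12 (Blue): { -1, -3/4 | -1/2, 0 } -> -5/8
edge 5 of 12 (Red): { -1, -3/4 | -5/8, -1/2, 0 } -> -11/16
edge 6 of 12 (Blue): { -1, -3/4, -11/16 | -5/8, -1/2, 0 } -> -21/32
edge 7 of 12 (Blue): { -1, -3/4, -11/16, -21/32 | -5/8, -1/2, 0 } -> -41/64
edge 8 of 12 (Red): { -1, -3/4, -11/16, -21/32 | -41/64, -5/8, -1/2, 0 } -> -83/128
edge 9 of 12 (Red): { -1, -3/4, -11/16, -21/32 | -83/128, -41/64, -5/8, -1/2, 0 } -> -167/256
edge 10 of 12 (Red): { -1, -3/4, -11/16, -21/32 | -167/256, -83/128, -41/64, -5/8, -1/2, 0 } -> -335/512
edge 11 of 12 (Blue): { -1, -3/4, -11/16, -21/32, -335/512 | -167/256, -83/128, -41/64, -5/8, -1/2, 0 } -> -669/1024
edge 12 of 12 (Red): { -1, -3/4, -11/16, -21/32, -335/512 | -669/1024, -167/256, -83/128, -41/64, -5/8, -1/2, 0 } -> -1339/2048

-1339/2048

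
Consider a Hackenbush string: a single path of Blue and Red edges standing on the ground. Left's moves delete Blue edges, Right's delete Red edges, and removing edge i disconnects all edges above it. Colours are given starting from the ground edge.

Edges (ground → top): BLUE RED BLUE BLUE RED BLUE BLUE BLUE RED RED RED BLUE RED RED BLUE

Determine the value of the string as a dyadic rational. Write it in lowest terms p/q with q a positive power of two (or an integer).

1 of 15 · B · max L 0 · min R +∞ → 1
2 of 15 · BR · max L 0 · min R 1 → 1/2
3 of 15 · BRB · max L 1/2 · min R 1 → 3/4
4 of 15 · BRBB · max L 3/4 · min R 1 → 7/8
5 of 15 · BRBBR · max L 3/4 · min R 7/8 → 13/16
6 of 15 · BRBBRB · max L 13/16 · min R 7/8 → 27/32
7 of 15 · BRBBRBB · max L 27/32 · min R 7/8 → 55/64
8 of 15 · BRBBRBBB · max L 55/64 · min R 7/8 → 111/128
9 of 15 · BRBBRBBBR · max L 55/64 · min R 111/128 → 221/256
10 of 15 · BRBBRBBBRR · max L 55/64 · min R 221/256 → 441/512
11 of 15 · BRBBRBBBRRR · max L 55/64 · min R 441/512 → 881/1024
12 of 15 · BRBBRBBBRRRB · max L 881/1024 · min R 441/512 → 1763/2048
13 of 15 · BRBBRBBBRRRBR · max L 881/1024 · min R 1763/2048 → 3525/4096
14 of 15 · BRBBRBBBRRRBRR · max L 881/1024 · min R 3525/4096 → 7049/8192
15 of 15 · BRBBRBBBRRRBRRB · max L 7049/8192 · min R 3525/4096 → 14099/16384

14099/16384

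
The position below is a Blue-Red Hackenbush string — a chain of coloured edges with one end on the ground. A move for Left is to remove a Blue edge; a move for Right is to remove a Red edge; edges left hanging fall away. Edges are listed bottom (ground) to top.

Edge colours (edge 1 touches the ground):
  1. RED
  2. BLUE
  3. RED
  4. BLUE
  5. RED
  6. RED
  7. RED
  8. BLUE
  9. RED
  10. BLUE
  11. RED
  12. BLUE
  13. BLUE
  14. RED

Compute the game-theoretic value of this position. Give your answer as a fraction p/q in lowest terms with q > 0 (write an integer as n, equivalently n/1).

g_1 [R]  L=[]  R=[0]  ⇒ -1
g_2 [RB]  L=[-1]  R=[0]  ⇒ -1/2
g_3 [RBR]  L=[-1]  R=[-1/2, 0]  ⇒ -3/4
g_4 [RBRB]  L=[-1, -3/4]  R=[-1/2, 0]  ⇒ -5/8
g_5 [RBRBR]  L=[-1, -3/4]  R=[-5/8, -1/2, 0]  ⇒ -11/16
g_6 [RBRBRR]  L=[-1, -3/4]  R=[-11/16, -5/8, -1/2, 0]  ⇒ -23/32
g_7 [RBRBRRR]  L=[-1, -3/4]  R=[-23/32, -11/16, -5/8, -1/2, 0]  ⇒ -47/64
g_8 [RBRBRRRB]  L=[-1, -3/4, -47/64]  R=[-23/32, -11/16, -5/8, -1/2, 0]  ⇒ -93/128
g_9 [RBRBRRRBR]  L=[-1, -3/4, -47/64]  R=[-93/128, -23/32, -11/16, -5/8, -1/2, 0]  ⇒ -187/256
g_10 [RBRBRRRBRB]  L=[-1, -3/4, -47/64, -187/256]  R=[-93/128, -23/32, -11/16, -5/8, -1/2, 0]  ⇒ -373/512
g_11 [RBRBRRRBRBR]  L=[-1, -3/4, -47/64, -187/256]  R=[-373/512, -93/128, -23/32, -11/16, -5/8, -1/2, 0]  ⇒ -747/1024
g_12 [RBRBRRRBRBRB]  L=[-1, -3/4, -47/64, -187/256, -747/1024]  R=[-373/512, -93/128, -23/32, -11/16, -5/8, -1/2, 0]  ⇒ -1493/2048
g_13 [RBRBRRRBRBRBB]  L=[-1, -3/4, -47/64, -187/256, -747/1024, -1493/2048]  R=[-373/512, -93/128, -23/32, -11/16, -5/8, -1/2, 0]  ⇒ -2985/4096
g_14 [RBRBRRRBRBRBBR]  L=[-1, -3/4, -47/64, -187/256, -747/1024, -1493/2048]  R=[-2985/4096, -373/512, -93/128, -23/32, -11/16, -5/8, -1/2, 0]  ⇒ -5971/8192

-5971/8192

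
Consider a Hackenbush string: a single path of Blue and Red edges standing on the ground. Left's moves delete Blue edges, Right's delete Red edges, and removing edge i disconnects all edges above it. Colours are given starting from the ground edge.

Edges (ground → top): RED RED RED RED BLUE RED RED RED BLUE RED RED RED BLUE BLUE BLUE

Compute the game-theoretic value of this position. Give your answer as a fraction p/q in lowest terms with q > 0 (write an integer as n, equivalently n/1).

-8049/2048

edge 1 of 15 (RED): { none | 0 } => -1
edge 2 of 15 (RED): { none | -1; 0 } => -2
edge 3 of 15 (RED): { none | -2; -1; 0 } => -3
edge 4 of 15 (RED): { none | -3; -2; -1; 0 } => -4
edge 5 of 15 (BLUE): { -4 | -3; -2; -1; 0 } => -7/2
edge 6 of 15 (RED): { -4 | -7/2; -3; -2; -1; 0 } => -15/4
edge 7 of 15 (RED): { -4 | -15/4; -7/2; -3; -2; -1; 0 } => -31/8
edge 8 of 15 (RED): { -4 | -31/8; -15/4; -7/2; -3; -2; -1; 0 } => -63/16
edge 9 of 15 (BLUE): { -4; -63/16 | -31/8; -15/4; -7/2; -3; -2; -1; 0 } => -125/32
edge 10 of 15 (RED): { -4; -63/16 | -125/32; -31/8; -15/4; -7/2; -3; -2; -1; 0 } => -251/64
edge 11 of 15 (RED): { -4; -63/16 | -251/64; -125/32; -31/8; -15/4; -7/2; -3; -2; -1; 0 } => -503/128
edge 12 of 15 (RED): { -4; -63/16 | -503/128; -251/64; -125/32; -31/8; -15/4; -7/2; -3; -2; -1; 0 } => -1007/256
edge 13 of 15 (BLUE): { -4; -63/16; -1007/256 | -503/128; -251/64; -125/32; -31/8; -15/4; -7/2; -3; -2; -1; 0 } => -2013/512
edge 14 of 15 (BLUE): { -4; -63/16; -1007/256; -2013/512 | -503/128; -251/64; -125/32; -31/8; -15/4; -7/2; -3; -2; -1; 0 } => -4025/1024
edge 15 of 15 (BLUE): { -4; -63/16; -1007/256; -2013/512; -4025/1024 | -503/128; -251/64; -125/32; -31/8; -15/4; -7/2; -3; -2; -1; 0 } => -8049/2048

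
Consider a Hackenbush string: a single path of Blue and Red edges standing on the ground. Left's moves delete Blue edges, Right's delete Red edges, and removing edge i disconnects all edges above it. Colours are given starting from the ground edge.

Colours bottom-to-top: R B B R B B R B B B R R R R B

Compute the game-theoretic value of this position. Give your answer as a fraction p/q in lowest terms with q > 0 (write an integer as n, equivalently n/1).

-4669/16384

edge 1 of 15 (R): { none | 0 } gives -1
edge 2 of 15 (B): { -1 | 0 } gives -1/2
edge 3 of 15 (B): { -1,-1/2 | 0 } gives -1/4
edge 4 of 15 (R): { -1,-1/2 | -1/4,0 } gives -3/8
edge 5 of 15 (B): { -1,-1/2,-3/8 | -1/4,0 } gives -5/16
edge 6 of 15 (B): { -1,-1/2,-3/8,-5/16 | -1/4,0 } gives -9/32
edge 7 of 15 (R): { -1,-1/2,-3/8,-5/16 | -9/32,-1/4,0 } gives -19/64
edge 8 of 15 (B): { -1,-1/2,-3/8,-5/16,-19/64 | -9/32,-1/4,0 } gives -37/128
edge 9 of 15 (B): { -1,-1/2,-3/8,-5/16,-19/64,-37/128 | -9/32,-1/4,0 } gives -73/256
edge 10 of 15 (B): { -1,-1/2,-3/8,-5/16,-19/64,-37/128,-73/256 | -9/32,-1/4,0 } gives -145/512
edge 11 of 15 (R): { -1,-1/2,-3/8,-5/16,-19/64,-37/128,-73/256 | -145/512,-9/32,-1/4,0 } gives -291/1024
edge 12 of 15 (R): { -1,-1/2,-3/8,-5/16,-19/64,-37/128,-73/256 | -291/1024,-145/512,-9/32,-1/4,0 } gives -583/2048
edge 13 of 15 (R): { -1,-1/2,-3/8,-5/16,-19/64,-37/128,-73/256 | -583/2048,-291/1024,-145/512,-9/32,-1/4,0 } gives -1167/4096
edge 14 of 15 (R): { -1,-1/2,-3/8,-5/16,-19/64,-37/128,-73/256 | -1167/4096,-583/2048,-291/1024,-145/512,-9/32,-1/4,0 } gives -2335/8192
edge 15 of 15 (B): { -1,-1/2,-3/8,-5/16,-19/64,-37/128,-73/256,-2335/8192 | -1167/4096,-583/2048,-291/1024,-145/512,-9/32,-1/4,0 } gives -4669/16384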